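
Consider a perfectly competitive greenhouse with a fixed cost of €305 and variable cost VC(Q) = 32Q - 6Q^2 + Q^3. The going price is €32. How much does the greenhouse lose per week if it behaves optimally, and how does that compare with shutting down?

Profit = -€273 at Q = 4

AVC = 32 - 6Q + Q^2 has its minimum €23 at Q = 3; price €32 clears that bar, so the firm operates.
With MC = 32 - 12Q + 3Q^2, P = MC on the upward-sloping part at Q* = 4.
TR = 32·4 = 128. TC = 305 + 96 = 401. Profit = 128 − 401 = -€273.
By producing, the firm covers all variable cost plus €32 of fixed cost; shutting down would lose the full €305.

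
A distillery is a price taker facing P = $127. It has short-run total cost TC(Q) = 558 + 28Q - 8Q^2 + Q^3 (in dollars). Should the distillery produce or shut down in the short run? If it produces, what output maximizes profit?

Strip out fixed cost: VC = 28Q - 8Q^2 + Q^3. Then AVC = 28 - 8Q + Q^2 and MC = 28 - 16Q + 3Q^2.
AVC hits its minimum where MC = AVC, at Q = 4, giving min AVC = 28 - 8·4 + 4^2 = $12.
P = $127 exceeds min AVC = $12, so the firm stays open.
Solving P = MC: -99 - 16Q + 3Q^2 = 0 ⇒ Q = -11/3 or 9. On the upward-sloping branch, Q* = 9.
Check: AVC at Q = 9 is $37 ≤ P, so revenue covers variable cost.
Profit = P·Q − TC = 127·9 − 891 = $252.

Produce at Q = 9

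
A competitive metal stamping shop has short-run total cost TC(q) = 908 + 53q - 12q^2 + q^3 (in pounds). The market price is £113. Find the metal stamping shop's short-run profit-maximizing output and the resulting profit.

AVC = 53 - 12q + q^2 has its minimum £17 at q = 6; price £113 clears that bar, so the firm operates.
With MC = 53 - 24q + 3q^2, P = MC on the upward-sloping part at q* = 10.
TR = 113·10 = 1130. TC = 908 + 330 = 1238. Profit = 1130 − 1238 = -£108.
That loss of £108 beats the £908 the firm would lose by shutting down; producing recovers £800 of fixed cost.

Profit = -£108 at q = 10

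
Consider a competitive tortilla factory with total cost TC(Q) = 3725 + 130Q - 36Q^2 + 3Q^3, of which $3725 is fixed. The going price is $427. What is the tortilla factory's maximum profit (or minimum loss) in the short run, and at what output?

Profit = -$95 at Q = 11

AVC = 130 - 36Q + 3Q^2; min AVC = $22 at Q = 6. Since P = $427 ≥ min AVC, the firm produces.
MC = 130 - 72Q + 9Q^2. Setting P = MC and taking the root on the rising branch gives Q* = 11.
TR = 427·11 = 4697. TC = 3725 + 1067 = 4792. Profit = 4697 − 4792 = -$95.
That loss of $95 beats the $3725 the firm would lose by shutting down; producing recovers $3630 of fixed cost.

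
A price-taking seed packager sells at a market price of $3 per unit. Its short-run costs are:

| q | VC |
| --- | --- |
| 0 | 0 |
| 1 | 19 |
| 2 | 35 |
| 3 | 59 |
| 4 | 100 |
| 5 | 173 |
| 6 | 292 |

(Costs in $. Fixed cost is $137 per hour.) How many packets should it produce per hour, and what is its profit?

q = 0 (shut down); profit = -$137

Tabulate TR − TC: q=0: -137; q=1: -153; q=2: -166; q=3: -187; q=4: -225; q=5: -295; q=6: -411.
Profit is highest at q = 0. Equivalently, the lowest AVC in the table is 35/2 ≈ $17.50 at q = 2, and P = $3 falls below it — price never covers variable cost, so the firm shuts down and loses only its fixed cost.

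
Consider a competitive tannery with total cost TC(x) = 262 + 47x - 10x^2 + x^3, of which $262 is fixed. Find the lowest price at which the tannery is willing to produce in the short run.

$22 per unit

Short-run supply begins at min AVC. From VC = 47x - 10x^2 + x^3, AVC = 47 - 10x + x^2.
dAVC/dx = -10 + 2x = 0 gives x = 5. min AVC = 47 - 10·5 + 5^2 = 22.
The firm shuts down for any P below $22.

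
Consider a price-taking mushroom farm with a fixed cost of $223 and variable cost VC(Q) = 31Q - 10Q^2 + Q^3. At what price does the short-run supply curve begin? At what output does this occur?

$6 per unit, at Q = 5

The firm shuts down when price falls below the minimum of average variable cost. AVC = VC/Q = 31 - 10Q + Q^2.
dAVC/dQ = -10 + 2Q = 0 gives Q = 5. min AVC = 31 - 10·5 + 5^2 = 6.
For P < $6 the firm produces nothing.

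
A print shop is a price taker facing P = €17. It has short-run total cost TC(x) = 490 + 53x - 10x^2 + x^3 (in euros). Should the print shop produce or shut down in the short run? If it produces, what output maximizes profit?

From TC, MC = TC'(x) = 53 - 20x + 3x^2 and AVC = VC/x = 53 - 10x + x^2.
The AVC parabola has its vertex at x = 10/2 = 5, where AVC = 53 - 10·5 + 5^2 = €28.
With P < min AVC (€17 < €28), every unit sold adds to the loss.
Shutting down limits the loss to fixed cost, €490.

Shut down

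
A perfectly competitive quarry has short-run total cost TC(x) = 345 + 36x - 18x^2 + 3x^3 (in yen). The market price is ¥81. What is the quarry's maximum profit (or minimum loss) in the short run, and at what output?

Profit = -¥45 at x = 5

AVC = 36 - 18x + 3x^2; min AVC = ¥9 at x = 3. Since P = ¥81 ≥ min AVC, the firm produces.
MC = 36 - 36x + 9x^2. Setting P = MC and taking the root on the rising branch gives x* = 5.
TR = 81·5 = 405. TC = 345 + 105 = 450. Profit = 405 − 450 = -¥45.
By producing, the firm covers all variable cost plus ¥300 of fixed cost; shutting down would lose the full ¥345.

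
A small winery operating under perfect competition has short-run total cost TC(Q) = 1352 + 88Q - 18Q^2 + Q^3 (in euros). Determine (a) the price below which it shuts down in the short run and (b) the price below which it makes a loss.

Shutdown price = €7; break-even price = €127

Shutdown price = min AVC. AVC = 88 - 18Q + Q^2, with vertex at Q = 9 and minimum €7.
ATC = 1352/Q + 88 - 18Q + Q^2. Setting dATC/dQ = −1352/Q^2 − 18 + 2Q = 0 gives Q = 13 (since 2·13^3 − 18·13^2 = 1352).
min ATC = 1352/13 + 88 − 18·13 + 13^2 = €127. That is the break-even price.
For €7 ≤ P < €127 the firm produces at a loss; below €7 it shuts down.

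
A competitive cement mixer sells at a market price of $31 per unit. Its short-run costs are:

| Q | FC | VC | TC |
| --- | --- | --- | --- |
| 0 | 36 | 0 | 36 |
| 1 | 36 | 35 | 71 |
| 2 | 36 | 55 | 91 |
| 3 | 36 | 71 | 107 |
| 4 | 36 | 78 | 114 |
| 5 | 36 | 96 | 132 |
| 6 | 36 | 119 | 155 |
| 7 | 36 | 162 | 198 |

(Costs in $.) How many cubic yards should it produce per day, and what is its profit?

Q = 6; profit = $31

Tabulate TR − TC: Q=0: -36; Q=1: -40; Q=2: -29; Q=3: -14; Q=4: 10; Q=5: 23; Q=6: 31; Q=7: 19.
Profit is maximized at Q = 6. AVC there is 119/6 = $19.83 ≤ P, so producing beats shutting down (which would give -$36).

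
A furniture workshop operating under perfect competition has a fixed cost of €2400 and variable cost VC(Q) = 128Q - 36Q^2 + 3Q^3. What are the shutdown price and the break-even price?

AVC = 128 - 36Q + 3Q^2; minimized at Q = 6, giving min AVC = €20. That is the shutdown price.
ATC = 2400/Q + 128 - 36Q + 3Q^2. Setting dATC/dQ = −2400/Q^2 − 36 + 6Q = 0 gives Q = 10 (since 6·10^3 − 36·10^2 = 2400).
min ATC = 2400/10 + 128 − 36·10 + 3·10^2 = €308. That is the break-even price.
Between these two prices the firm operates at a loss; above €308 it earns a profit.

Shutdown price = €20; break-even price = €308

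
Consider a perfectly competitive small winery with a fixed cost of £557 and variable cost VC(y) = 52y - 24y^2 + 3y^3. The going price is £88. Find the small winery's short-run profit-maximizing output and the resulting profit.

AVC = 52 - 24y + 3y^2; min AVC = £4 at y = 4. Since P = £88 ≥ min AVC, the firm produces.
MC = 52 - 48y + 9y^2. Setting P = MC and taking the root on the rising branch gives y* = 6.
TR = 88·6 = 528. TC = 557 + 96 = 653. Profit = 528 − 653 = -£125.
Shutting down would mean losing the fixed cost of £557, so operating at a loss of £125 is better by £432.

Profit = -£125 at y = 6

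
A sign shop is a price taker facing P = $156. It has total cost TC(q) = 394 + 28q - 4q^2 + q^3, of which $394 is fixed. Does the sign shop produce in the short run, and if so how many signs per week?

From TC, MC = TC'(q) = 28 - 8q + 3q^2 and AVC = VC/q = 28 - 4q + q^2.
The AVC parabola has its vertex at q = 4/2 = 2, where AVC = 28 - 4·2 + 2^2 = $24.
Because $156 ≥ $24, revenue can cover variable cost; the firm operates.
Solving P = MC: -128 - 8q + 3q^2 = 0 ⇒ q = -16/3 or 8. On the upward-sloping branch, q* = 8.
Check: AVC at q = 8 is $60 ≤ P, so revenue covers variable cost.
Profit = P·q − TC = 156·8 − 874 = $374.

Produce at q = 8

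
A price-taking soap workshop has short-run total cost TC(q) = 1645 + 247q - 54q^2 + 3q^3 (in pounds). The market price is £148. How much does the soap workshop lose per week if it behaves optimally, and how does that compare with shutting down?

Profit = -£193 at q = 11

AVC = 247 - 54q + 3q^2 has its minimum £4 at q = 9; price £148 clears that bar, so the firm operates.
MC = 247 - 108q + 9q^2. Setting P = MC and taking the root on the rising branch gives q* = 11.
TR = 148·11 = 1628. TC = 1645 + 176 = 1821. Profit = 1628 − 1821 = -£193.
By producing, the firm covers all variable cost plus £1452 of fixed cost; shutting down would lose the full £1645.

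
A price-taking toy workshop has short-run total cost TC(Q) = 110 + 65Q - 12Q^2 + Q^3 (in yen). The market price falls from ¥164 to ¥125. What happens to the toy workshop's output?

MC = 65 - 24Q + 3Q^2; the shutdown threshold is min AVC = ¥29 (at Q = 6).
With P = ¥164 above the shutdown price, P = MC gives Q = 11.
At P = ¥125 ≥ min AVC, set P = MC: Q = 10. The firm stays open but cuts output.

Output falls from 11 to 10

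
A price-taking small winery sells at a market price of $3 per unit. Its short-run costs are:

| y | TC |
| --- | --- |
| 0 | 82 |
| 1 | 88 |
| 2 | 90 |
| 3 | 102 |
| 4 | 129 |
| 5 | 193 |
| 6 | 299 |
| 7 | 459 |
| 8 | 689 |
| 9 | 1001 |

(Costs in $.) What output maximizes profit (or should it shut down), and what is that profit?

y = 0 (shut down); profit = -$82

Tabulate TR − TC: y=0: -82; y=1: -85; y=2: -84; y=3: -93; y=4: -117; y=5: -178; y=6: -281; y=7: -438; y=8: -665; y=9: -974.
Profit is highest at y = 0. Equivalently, the lowest AVC in the table is 8/2 ≈ $4 at y = 2, and P = $3 falls below it — price never covers variable cost, so the firm shuts down and loses only its fixed cost.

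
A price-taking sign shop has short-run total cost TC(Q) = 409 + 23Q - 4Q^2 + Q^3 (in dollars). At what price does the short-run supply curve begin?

$19 per unit

The shutdown price is the minimum of AVC. VC = 23Q - 4Q^2 + Q^3, so AVC = 23 - 4Q + Q^2.
At the minimum of AVC, MC = AVC. MC = 23 - 8Q + 3Q^2; setting MC = AVC gives 2Q^2 - 4Q = 0, so Q = 2. min AVC = 19.
The firm shuts down for any P below $19.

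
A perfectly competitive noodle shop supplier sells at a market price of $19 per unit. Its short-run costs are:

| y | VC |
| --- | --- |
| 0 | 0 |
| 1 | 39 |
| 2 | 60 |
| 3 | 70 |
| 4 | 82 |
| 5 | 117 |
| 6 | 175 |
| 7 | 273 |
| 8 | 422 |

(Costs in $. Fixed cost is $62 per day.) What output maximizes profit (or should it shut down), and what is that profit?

y = 0 (shut down); profit = -$62

Profit at each row (π = 19y − TC): y=0: -62; y=1: -82; y=2: -84; y=3: -75; y=4: -68; y=5: -84; y=6: -123; y=7: -202; y=8: -332.
Profit is highest at y = 0. Equivalently, the lowest AVC in the table is 82/4 ≈ $20.50 at y = 4, and P = $19 falls below it — price never covers variable cost, so the firm shuts down and loses only its fixed cost.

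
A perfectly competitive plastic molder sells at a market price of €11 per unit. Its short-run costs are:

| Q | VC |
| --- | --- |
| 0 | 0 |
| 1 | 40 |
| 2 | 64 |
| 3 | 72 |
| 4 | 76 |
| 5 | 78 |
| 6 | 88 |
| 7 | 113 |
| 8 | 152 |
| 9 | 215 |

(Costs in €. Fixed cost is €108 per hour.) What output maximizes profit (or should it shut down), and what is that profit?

Q = 0 (shut down); profit = -€108

Tabulate TR − TC: Q=0: -108; Q=1: -137; Q=2: -150; Q=3: -147; Q=4: -140; Q=5: -131; Q=6: -130; Q=7: -144; Q=8: -172; Q=9: -224.
Profit is highest at Q = 0. Equivalently, the lowest AVC in the table is 88/6 ≈ €14.67 at Q = 6, and P = €11 falls below it — price never covers variable cost, so the firm shuts down and loses only its fixed cost.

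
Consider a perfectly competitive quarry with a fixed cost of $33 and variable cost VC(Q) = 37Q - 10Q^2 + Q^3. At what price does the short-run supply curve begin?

Short-run supply begins at min AVC. From VC = 37Q - 10Q^2 + Q^3, AVC = 37 - 10Q + Q^2.
dAVC/dQ = -10 + 2Q = 0 gives Q = 5. min AVC = 37 - 10·5 + 5^2 = 12.
For P < $12 the firm produces nothing.

$12 per unit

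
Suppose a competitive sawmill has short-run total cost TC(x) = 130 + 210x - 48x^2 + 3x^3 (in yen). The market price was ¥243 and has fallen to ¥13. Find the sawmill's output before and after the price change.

Output falls from 11 to 0 (the firm shuts down)

MC = 210 - 96x + 9x^2; the shutdown threshold is min AVC = ¥18 (at x = 8).
At P = ¥243 ≥ min AVC, set P = MC on the rising branch: x = 11.
At P = ¥13 < min AVC = ¥18, price no longer covers variable cost at any output, so the firm shuts down: x = 0.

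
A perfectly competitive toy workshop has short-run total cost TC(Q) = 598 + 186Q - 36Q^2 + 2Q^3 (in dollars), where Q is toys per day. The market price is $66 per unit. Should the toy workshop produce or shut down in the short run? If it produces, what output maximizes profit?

Produce at Q = 10

Strip out fixed cost: VC = 186Q - 36Q^2 + 2Q^3. Then AVC = 186 - 36Q + 2Q^2 and MC = 186 - 72Q + 6Q^2.
AVC is minimized where dAVC/dQ = -36 + 4Q = 0, at Q = 9; min AVC = 186 - 36·9 + 2·9^2 = $24.
Because $66 ≥ $24, revenue can cover variable cost; the firm operates.
Solving P = MC: 120 - 72Q + 6Q^2 = 0 ⇒ Q = 2 or 10. On the upward-sloping branch, Q* = 10.
Check: AVC at Q = 10 is $26 ≤ P, so revenue covers variable cost.
Profit = P·Q − TC = 66·10 − 858 = -$198, a loss, but smaller than the $598 fixed cost the firm would lose by shutting down.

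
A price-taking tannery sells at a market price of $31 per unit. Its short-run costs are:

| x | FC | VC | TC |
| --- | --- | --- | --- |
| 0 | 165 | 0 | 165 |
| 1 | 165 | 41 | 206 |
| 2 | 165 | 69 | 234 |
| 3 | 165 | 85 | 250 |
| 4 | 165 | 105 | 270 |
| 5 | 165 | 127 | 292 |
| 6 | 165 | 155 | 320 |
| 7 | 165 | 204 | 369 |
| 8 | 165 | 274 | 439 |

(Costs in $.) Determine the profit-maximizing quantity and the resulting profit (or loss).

Tabulate TR − TC: x=0: -165; x=1: -175; x=2: -172; x=3: -157; x=4: -146; x=5: -137; x=6: -134; x=7: -152; x=8: -191.
Profit is maximized at x = 6. AVC there is 155/6 = $25.83 ≤ P, so producing beats shutting down (which would give -$165).

x = 6; profit = -$134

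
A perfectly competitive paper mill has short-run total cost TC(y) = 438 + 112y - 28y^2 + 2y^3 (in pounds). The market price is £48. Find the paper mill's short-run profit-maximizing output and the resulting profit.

AVC = 112 - 28y + 2y^2 has its minimum £14 at y = 7; price £48 clears that bar, so the firm operates.
With MC = 112 - 56y + 6y^2, P = MC on the upward-sloping part at y* = 8.
TR = 48·8 = 384. TC = 438 + 128 = 566. Profit = 384 − 566 = -£182.
By producing, the firm covers all variable cost plus £256 of fixed cost; shutting down would lose the full £438.

Profit = -£182 at y = 8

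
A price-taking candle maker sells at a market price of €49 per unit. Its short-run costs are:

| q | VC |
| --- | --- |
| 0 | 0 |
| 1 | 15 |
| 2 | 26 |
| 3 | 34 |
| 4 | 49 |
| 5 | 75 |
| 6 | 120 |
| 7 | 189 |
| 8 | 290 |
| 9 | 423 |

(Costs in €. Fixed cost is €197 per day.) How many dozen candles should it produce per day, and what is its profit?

q = 6; profit = -€23

Tabulate TR − TC: q=0: -197; q=1: -163; q=2: -125; q=3: -84; q=4: -50; q=5: -27; q=6: -23; q=7: -43; q=8: -95; q=9: -179.
Profit is maximized at q = 6. AVC there is 120/6 = €20 ≤ P, so producing beats shutting down (which would give -€197).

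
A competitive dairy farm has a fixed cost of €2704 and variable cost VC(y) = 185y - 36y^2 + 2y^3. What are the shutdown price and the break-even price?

AVC = 185 - 36y + 2y^2; minimized at y = 9, giving min AVC = €23. That is the shutdown price.
ATC = 2704/y + 185 - 36y + 2y^2. Setting dATC/dy = −2704/y^2 − 36 + 4y = 0 gives y = 13 (since 4·13^3 − 36·13^2 = 2704).
min ATC = 2704/13 + 185 − 36·13 + 2·13^2 = €263. That is the break-even price.
Between these two prices the firm operates at a loss; above €263 it earns a profit.

Shutdown price = €23; break-even price = €263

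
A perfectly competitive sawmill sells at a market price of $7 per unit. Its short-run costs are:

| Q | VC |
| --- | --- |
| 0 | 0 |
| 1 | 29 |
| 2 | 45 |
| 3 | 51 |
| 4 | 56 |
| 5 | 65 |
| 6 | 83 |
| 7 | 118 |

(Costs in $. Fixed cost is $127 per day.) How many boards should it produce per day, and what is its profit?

Compute π = P·Q − TC at each output: Q=0: -127; Q=1: -149; Q=2: -158; Q=3: -157; Q=4: -155; Q=5: -157; Q=6: -168; Q=7: -196.
Profit is highest at Q = 0. Equivalently, the lowest AVC in the table is 65/5 ≈ $13 at Q = 5, and P = $7 falls below it — price never covers variable cost, so the firm shuts down and loses only its fixed cost.

Q = 0 (shut down); profit = -$127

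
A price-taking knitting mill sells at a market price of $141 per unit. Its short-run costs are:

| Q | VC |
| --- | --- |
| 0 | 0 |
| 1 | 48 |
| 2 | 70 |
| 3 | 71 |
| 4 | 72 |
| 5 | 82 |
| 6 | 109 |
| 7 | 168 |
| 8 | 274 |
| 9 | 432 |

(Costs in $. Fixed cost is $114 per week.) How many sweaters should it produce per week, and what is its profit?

Q = 8; profit = $740

Tabulate TR − TC: Q=0: -114; Q=1: -21; Q=2: 98; Q=3: 238; Q=4: 378; Q=5: 509; Q=6: 623; Q=7: 705; Q=8: 740; Q=9: 723.
Profit is maximized at Q = 8. AVC there is 274/8 = $34.25 ≤ P, so producing beats shutting down (which would give -$114).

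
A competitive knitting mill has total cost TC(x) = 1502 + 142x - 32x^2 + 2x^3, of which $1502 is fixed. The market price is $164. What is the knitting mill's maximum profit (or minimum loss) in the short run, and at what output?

AVC = 142 - 32x + 2x^2; min AVC = $14 at x = 8. Since P = $164 ≥ min AVC, the firm produces.
MC = 142 - 64x + 6x^2. Setting P = MC and taking the root on the rising branch gives x* = 11.
TR = 164·11 = 1804. TC = 1502 + 352 = 1854. Profit = 1804 − 1854 = -$50.
By producing, the firm covers all variable cost plus $1452 of fixed cost; shutting down would lose the full $1502.

Profit = -$50 at x = 11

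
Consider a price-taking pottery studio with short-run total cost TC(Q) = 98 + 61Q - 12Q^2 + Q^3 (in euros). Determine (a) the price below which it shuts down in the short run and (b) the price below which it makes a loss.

Shutdown price = €25; break-even price = €40

AVC = 61 - 12Q + Q^2; minimized at Q = 6, giving min AVC = €25. That is the shutdown price.
ATC = 98/Q + 61 - 12Q + Q^2. Setting dATC/dQ = −98/Q^2 − 12 + 2Q = 0 gives Q = 7 (since 2·7^3 − 12·7^2 = 98).
min ATC = 98/7 + 61 − 12·7 + 7^2 = €40. That is the break-even price.
Between these two prices the firm operates at a loss; above €40 it earns a profit.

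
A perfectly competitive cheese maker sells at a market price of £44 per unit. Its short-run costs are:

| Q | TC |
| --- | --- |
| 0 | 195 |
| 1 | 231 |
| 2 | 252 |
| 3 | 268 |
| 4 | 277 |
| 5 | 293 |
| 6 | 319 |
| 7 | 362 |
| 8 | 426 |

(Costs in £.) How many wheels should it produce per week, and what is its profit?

Compute π = P·Q − TC at each output: Q=0: -195; Q=1: -187; Q=2: -164; Q=3: -136; Q=4: -101; Q=5: -73; Q=6: -55; Q=7: -54; Q=8: -74.
Profit is maximized at Q = 7. AVC there is 167/7 = £23.86 ≤ P, so producing beats shutting down (which would give -£195).

Q = 7; profit = -£54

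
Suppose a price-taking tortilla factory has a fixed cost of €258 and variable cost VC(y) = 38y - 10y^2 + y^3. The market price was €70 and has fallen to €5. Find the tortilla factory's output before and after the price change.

AVC = 38 - 10y + y^2, minimized at y = 5 where min AVC = €13. MC = 38 - 20y + 3y^2.
With P = €70 above the shutdown price, P = MC gives y = 8.
At P = €5 < min AVC = €13, price no longer covers variable cost at any output, so the firm shuts down: y = 0.

Output falls from 8 to 0 (the firm shuts down)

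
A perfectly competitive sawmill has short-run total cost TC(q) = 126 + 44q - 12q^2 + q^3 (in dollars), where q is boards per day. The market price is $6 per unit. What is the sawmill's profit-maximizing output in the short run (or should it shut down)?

Shut down

Variable cost is VC = 44q - 12q^2 + q^3, so AVC = VC/q = 44 - 12q + q^2 and MC = dTC/dq = 44 - 24q + 3q^2.
The AVC parabola has its vertex at q = 12/2 = 6, where AVC = 44 - 12·6 + 6^2 = $8.
P = $6 lies below min AVC = $8; no output level covers variable cost.
The firm minimizes its loss by shutting down and losing only its fixed cost of $126.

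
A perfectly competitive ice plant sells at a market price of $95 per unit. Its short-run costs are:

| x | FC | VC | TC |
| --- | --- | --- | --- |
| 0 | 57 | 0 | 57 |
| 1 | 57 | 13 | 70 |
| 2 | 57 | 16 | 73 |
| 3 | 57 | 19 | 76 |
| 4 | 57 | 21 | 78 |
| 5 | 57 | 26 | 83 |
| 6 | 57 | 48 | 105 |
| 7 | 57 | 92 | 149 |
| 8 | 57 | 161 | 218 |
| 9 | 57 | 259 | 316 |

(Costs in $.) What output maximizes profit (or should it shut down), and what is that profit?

x = 8; profit = $542

Compute π = P·x − TC at each output: x=0: -57; x=1: 25; x=2: 117; x=3: 209; x=4: 302; x=5: 392; x=6: 465; x=7: 516; x=8: 542; x=9: 539.
Profit is maximized at x = 8. AVC there is 161/8 = $20.12 ≤ P, so producing beats shutting down (which would give -$57).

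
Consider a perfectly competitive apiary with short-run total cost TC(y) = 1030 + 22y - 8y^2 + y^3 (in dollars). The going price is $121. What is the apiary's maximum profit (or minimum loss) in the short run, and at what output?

Profit = -$220 at y = 9

AVC = 22 - 8y + y^2 has its minimum $6 at y = 4; price $121 clears that bar, so the firm operates.
MC = 22 - 16y + 3y^2. Setting P = MC and taking the root on the rising branch gives y* = 9.
TR = 121·9 = 1089. TC = 1030 + 279 = 1309. Profit = 1089 − 1309 = -$220.
That loss of $220 beats the $1030 the firm would lose by shutting down; producing recovers $810 of fixed cost.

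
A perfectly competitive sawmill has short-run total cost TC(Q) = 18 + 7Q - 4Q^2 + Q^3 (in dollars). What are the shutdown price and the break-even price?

AVC = 7 - 4Q + Q^2; minimized at Q = 2, giving min AVC = $3. That is the shutdown price.
ATC = 18/Q + 7 - 4Q + Q^2. Setting dATC/dQ = −18/Q^2 − 4 + 2Q = 0 gives Q = 3 (since 2·3^3 − 4·3^2 = 18).
min ATC = 18/3 + 7 − 4·3 + 3^2 = $10. That is the break-even price.
For $3 ≤ P < $10 the firm produces at a loss; below $3 it shuts down.

Shutdown price = $3; break-even price = $10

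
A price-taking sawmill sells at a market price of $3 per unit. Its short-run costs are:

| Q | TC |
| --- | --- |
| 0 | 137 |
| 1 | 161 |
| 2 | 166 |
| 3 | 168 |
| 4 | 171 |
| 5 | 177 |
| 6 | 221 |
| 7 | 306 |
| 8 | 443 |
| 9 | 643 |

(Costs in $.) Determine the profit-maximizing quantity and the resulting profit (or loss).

Q = 0 (shut down); profit = -$137

Compute π = P·Q − TC at each output: Q=0: -137; Q=1: -158; Q=2: -160; Q=3: -159; Q=4: -159; Q=5: -162; Q=6: -203; Q=7: -285; Q=8: -419; Q=9: -616.
Profit is highest at Q = 0. Equivalently, the lowest AVC in the table is 40/5 ≈ $8 at Q = 5, and P = $3 falls below it — price never covers variable cost, so the firm shuts down and loses only its fixed cost.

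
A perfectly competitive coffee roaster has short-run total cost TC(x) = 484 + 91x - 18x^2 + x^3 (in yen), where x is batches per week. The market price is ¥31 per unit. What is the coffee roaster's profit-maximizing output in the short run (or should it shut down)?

Produce at x = 10

Strip out fixed cost: VC = 91x - 18x^2 + x^3. Then AVC = 91 - 18x + x^2 and MC = 91 - 36x + 3x^2.
The AVC parabola has its vertex at x = 18/2 = 9, where AVC = 91 - 18·9 + 9^2 = ¥10.
P = ¥31 exceeds min AVC = ¥10, so the firm stays open.
Set P = MC: 31 = 91 - 36x + 3x^2 → 60 - 36x + 3x^2 = 0. The roots are x = 2 and x = 10; the profit-maximizing output is on the rising part of MC, so x* = 10.
Check: AVC at x = 10 is ¥11 ≤ P, so revenue covers variable cost.
Profit = P·x − TC = 31·10 − 594 = -¥284, a loss, but smaller than the ¥484 fixed cost the firm would lose by shutting down.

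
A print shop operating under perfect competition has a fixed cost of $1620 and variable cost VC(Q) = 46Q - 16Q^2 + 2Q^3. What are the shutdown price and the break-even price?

Shutdown price = $14; break-even price = $244

Shutdown price = min AVC. AVC = 46 - 16Q + 2Q^2, with vertex at Q = 4 and minimum $14.
ATC = 1620/Q + 46 - 16Q + 2Q^2. Setting dATC/dQ = −1620/Q^2 − 16 + 4Q = 0 gives Q = 9 (since 4·9^3 − 16·9^2 = 1620).
min ATC = 1620/9 + 46 − 16·9 + 2·9^2 = $244. That is the break-even price.
For $14 ≤ P < $244 the firm produces at a loss; below $14 it shuts down.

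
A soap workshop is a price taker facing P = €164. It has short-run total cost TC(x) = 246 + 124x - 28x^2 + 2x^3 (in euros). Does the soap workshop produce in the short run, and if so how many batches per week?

Variable cost is VC = 124x - 28x^2 + 2x^3, so AVC = VC/x = 124 - 28x + 2x^2 and MC = dTC/dx = 124 - 56x + 6x^2.
AVC is minimized where dAVC/dx = -28 + 4x = 0, at x = 7; min AVC = 124 - 28·7 + 2·7^2 = €26.
Since P = €164 ≥ min AVC = €26, price covers variable cost and the firm should produce.
Solving P = MC: -40 - 56x + 6x^2 = 0 ⇒ x = -2/3 or 10. On the upward-sloping branch, x* = 10.
Check: AVC at x = 10 is €44 ≤ P, so revenue covers variable cost.
Profit = P·x − TC = 164·10 − 686 = €954.

Produce at x = 10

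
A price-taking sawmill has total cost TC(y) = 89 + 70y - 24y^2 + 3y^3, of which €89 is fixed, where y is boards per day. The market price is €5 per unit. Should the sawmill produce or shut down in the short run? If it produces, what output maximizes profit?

Strip out fixed cost: VC = 70y - 24y^2 + 3y^3. Then AVC = 70 - 24y + 3y^2 and MC = 70 - 48y + 9y^2.
AVC is minimized where dAVC/dy = -24 + 6y = 0, at y = 4; min AVC = 70 - 24·4 + 3·4^2 = €22.
With P < min AVC (€5 < €22), every unit sold adds to the loss.
Best response: produce nothing and absorb the €89 fixed cost.

Shut down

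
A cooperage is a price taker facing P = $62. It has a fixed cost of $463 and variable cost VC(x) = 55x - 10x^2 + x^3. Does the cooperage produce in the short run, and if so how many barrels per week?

From TC, MC = TC'(x) = 55 - 20x + 3x^2 and AVC = VC/x = 55 - 10x + x^2.
AVC hits its minimum where MC = AVC, at x = 5, giving min AVC = 55 - 10·5 + 5^2 = $30.
Since P = $62 ≥ min AVC = $30, price covers variable cost and the firm should produce.
Solving P = MC: -7 - 20x + 3x^2 = 0 ⇒ x = -1/3 or 7. On the upward-sloping branch, x* = 7.
Check: AVC at x = 7 is $34 ≤ P, so revenue covers variable cost.
Profit = P·x − TC = 62·7 − 701 = -$267, a loss, but smaller than the $463 fixed cost the firm would lose by shutting down.

Produce at x = 7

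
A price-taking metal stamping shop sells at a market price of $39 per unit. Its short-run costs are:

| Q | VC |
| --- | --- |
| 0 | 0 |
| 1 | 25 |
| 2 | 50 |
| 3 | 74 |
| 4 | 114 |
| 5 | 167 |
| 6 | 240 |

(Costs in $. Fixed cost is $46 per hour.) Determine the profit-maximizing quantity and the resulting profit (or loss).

Profit at each row (π = 39Q − TC): Q=0: -46; Q=1: -32; Q=2: -18; Q=3: -3; Q=4: -4; Q=5: -18; Q=6: -52.
Profit is maximized at Q = 3. AVC there is 74/3 = $24.67 ≤ P, so producing beats shutting down (which would give -$46).

Q = 3; profit = -$3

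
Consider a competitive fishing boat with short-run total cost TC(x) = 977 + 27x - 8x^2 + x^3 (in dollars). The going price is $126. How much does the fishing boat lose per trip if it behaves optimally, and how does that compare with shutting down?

AVC = 27 - 8x + x^2 has its minimum $11 at x = 4; price $126 clears that bar, so the firm operates.
With MC = 27 - 16x + 3x^2, P = MC on the upward-sloping part at x* = 9.
TR = 126·9 = 1134. TC = 977 + 324 = 1301. Profit = 1134 − 1301 = -$167.
That loss of $167 beats the $977 the firm would lose by shutting down; producing recovers $810 of fixed cost.

Profit = -$167 at x = 9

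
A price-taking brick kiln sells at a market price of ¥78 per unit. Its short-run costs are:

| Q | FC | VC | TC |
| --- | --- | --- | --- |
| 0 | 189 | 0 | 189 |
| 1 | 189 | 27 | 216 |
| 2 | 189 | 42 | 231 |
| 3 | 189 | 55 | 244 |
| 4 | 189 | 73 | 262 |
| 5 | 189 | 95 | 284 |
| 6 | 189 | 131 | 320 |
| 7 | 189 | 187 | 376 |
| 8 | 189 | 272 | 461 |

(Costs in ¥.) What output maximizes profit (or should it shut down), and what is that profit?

Q = 7; profit = ¥170

Profit at each row (π = 78Q − TC): Q=0: -189; Q=1: -138; Q=2: -75; Q=3: -10; Q=4: 50; Q=5: 106; Q=6: 148; Q=7: 170; Q=8: 163.
Profit is maximized at Q = 7. AVC there is 187/7 = ¥26.71 ≤ P, so producing beats shutting down (which would give -¥189).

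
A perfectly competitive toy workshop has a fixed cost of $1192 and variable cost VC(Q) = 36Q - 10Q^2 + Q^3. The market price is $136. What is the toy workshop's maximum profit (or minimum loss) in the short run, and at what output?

Profit = -$192 at Q = 10

AVC = 36 - 10Q + Q^2; min AVC = $11 at Q = 5. Since P = $136 ≥ min AVC, the firm produces.
With MC = 36 - 20Q + 3Q^2, P = MC on the upward-sloping part at Q* = 10.
TR = 136·10 = 1360. TC = 1192 + 360 = 1552. Profit = 1360 − 1552 = -$192.
By producing, the firm covers all variable cost plus $1000 of fixed cost; shutting down would lose the full $1192.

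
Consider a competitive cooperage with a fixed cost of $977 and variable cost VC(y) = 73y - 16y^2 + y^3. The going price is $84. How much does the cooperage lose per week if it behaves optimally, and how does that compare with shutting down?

AVC = 73 - 16y + y^2 has its minimum $9 at y = 8; price $84 clears that bar, so the firm operates.
With MC = 73 - 32y + 3y^2, P = MC on the upward-sloping part at y* = 11.
TR = 84·11 = 924. TC = 977 + 198 = 1175. Profit = 924 − 1175 = -$251.
That loss of $251 beats the $977 the firm would lose by shutting down; producing recovers $726 of fixed cost.

Profit = -$251 at y = 11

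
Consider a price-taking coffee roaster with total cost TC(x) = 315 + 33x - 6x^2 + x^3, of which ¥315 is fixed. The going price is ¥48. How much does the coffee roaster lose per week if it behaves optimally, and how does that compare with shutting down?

AVC = 33 - 6x + x^2; min AVC = ¥24 at x = 3. Since P = ¥48 ≥ min AVC, the firm produces.
MC = 33 - 12x + 3x^2. Setting P = MC and taking the root on the rising branch gives x* = 5.
TR = 48·5 = 240. TC = 315 + 140 = 455. Profit = 240 − 455 = -¥215.
That loss of ¥215 beats the ¥315 the firm would lose by shutting down; producing recovers ¥100 of fixed cost.

Profit = -¥215 at x = 5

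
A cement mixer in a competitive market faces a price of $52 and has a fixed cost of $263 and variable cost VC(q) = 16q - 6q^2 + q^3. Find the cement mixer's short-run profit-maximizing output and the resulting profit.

Profit = -$47 at q = 6

AVC = 16 - 6q + q^2; min AVC = $7 at q = 3. Since P = $52 ≥ min AVC, the firm produces.
MC = 16 - 12q + 3q^2. Setting P = MC and taking the root on the rising branch gives q* = 6.
TR = 52·6 = 312. TC = 263 + 96 = 359. Profit = 312 − 359 = -$47.
Shutting down would mean losing the fixed cost of $263, so operating at a loss of $47 is better by $216.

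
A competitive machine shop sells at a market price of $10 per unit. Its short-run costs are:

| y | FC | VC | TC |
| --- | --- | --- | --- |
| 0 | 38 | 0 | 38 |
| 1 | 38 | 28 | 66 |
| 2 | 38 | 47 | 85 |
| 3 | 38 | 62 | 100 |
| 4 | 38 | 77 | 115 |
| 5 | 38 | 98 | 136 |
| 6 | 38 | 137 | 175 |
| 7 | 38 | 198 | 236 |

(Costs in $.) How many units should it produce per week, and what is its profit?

y = 0 (shut down); profit = -$38

Compute π = P·y − TC at each output: y=0: -38; y=1: -56; y=2: -65; y=3: -70; y=4: -75; y=5: -86; y=6: -115; y=7: -166.
Profit is highest at y = 0. Equivalently, the lowest AVC in the table is 77/4 ≈ $19.25 at y = 4, and P = $10 falls below it — price never covers variable cost, so the firm shuts down and loses only its fixed cost.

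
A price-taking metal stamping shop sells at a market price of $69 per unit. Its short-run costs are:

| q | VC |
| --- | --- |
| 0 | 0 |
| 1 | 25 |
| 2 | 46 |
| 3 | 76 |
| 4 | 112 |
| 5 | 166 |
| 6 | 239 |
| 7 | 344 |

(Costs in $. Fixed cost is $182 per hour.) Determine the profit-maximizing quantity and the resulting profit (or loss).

Compute π = P·q − TC at each output: q=0: -182; q=1: -138; q=2: -90; q=3: -51; q=4: -18; q=5: -3; q=6: -7; q=7: -43.
Profit is maximized at q = 5. AVC there is 166/5 = $33.20 ≤ P, so producing beats shutting down (which would give -$182).

q = 5; profit = -$3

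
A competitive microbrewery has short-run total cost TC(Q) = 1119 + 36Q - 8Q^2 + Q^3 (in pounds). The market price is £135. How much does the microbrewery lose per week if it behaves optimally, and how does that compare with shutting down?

Profit = -£309 at Q = 9

AVC = 36 - 8Q + Q^2; min AVC = £20 at Q = 4. Since P = £135 ≥ min AVC, the firm produces.
With MC = 36 - 16Q + 3Q^2, P = MC on the upward-sloping part at Q* = 9.
TR = 135·9 = 1215. TC = 1119 + 405 = 1524. Profit = 1215 − 1524 = -£309.
That loss of £309 beats the £1119 the firm would lose by shutting down; producing recovers £810 of fixed cost.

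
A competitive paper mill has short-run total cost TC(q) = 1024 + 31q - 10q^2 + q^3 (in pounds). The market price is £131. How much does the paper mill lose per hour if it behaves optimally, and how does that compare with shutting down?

AVC = 31 - 10q + q^2 has its minimum £6 at q = 5; price £131 clears that bar, so the firm operates.
With MC = 31 - 20q + 3q^2, P = MC on the upward-sloping part at q* = 10.
TR = 131·10 = 1310. TC = 1024 + 310 = 1334. Profit = 1310 − 1334 = -£24.
That loss of £24 beats the £1024 the firm would lose by shutting down; producing recovers £1000 of fixed cost.

Profit = -£24 at q = 10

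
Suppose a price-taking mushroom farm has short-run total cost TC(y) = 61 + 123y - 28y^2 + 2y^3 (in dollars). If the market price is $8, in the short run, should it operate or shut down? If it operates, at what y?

Strip out fixed cost: VC = 123y - 28y^2 + 2y^3. Then AVC = 123 - 28y + 2y^2 and MC = 123 - 56y + 6y^2.
AVC is minimized where dAVC/dy = -28 + 4y = 0, at y = 7; min AVC = 123 - 28·7 + 2·7^2 = $25.
P = $8 lies below min AVC = $25; no output level covers variable cost.
Best response: produce nothing and absorb the $61 fixed cost.

Shut down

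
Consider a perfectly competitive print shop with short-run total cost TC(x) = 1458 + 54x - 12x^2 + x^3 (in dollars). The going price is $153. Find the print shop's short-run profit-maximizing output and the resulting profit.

AVC = 54 - 12x + x^2 has its minimum $18 at x = 6; price $153 clears that bar, so the firm operates.
With MC = 54 - 24x + 3x^2, P = MC on the upward-sloping part at x* = 11.
TR = 153·11 = 1683. TC = 1458 + 473 = 1931. Profit = 1683 − 1931 = -$248.
Shutting down would mean losing the fixed cost of $1458, so operating at a loss of $248 is better by $1210.

Profit = -$248 at x = 11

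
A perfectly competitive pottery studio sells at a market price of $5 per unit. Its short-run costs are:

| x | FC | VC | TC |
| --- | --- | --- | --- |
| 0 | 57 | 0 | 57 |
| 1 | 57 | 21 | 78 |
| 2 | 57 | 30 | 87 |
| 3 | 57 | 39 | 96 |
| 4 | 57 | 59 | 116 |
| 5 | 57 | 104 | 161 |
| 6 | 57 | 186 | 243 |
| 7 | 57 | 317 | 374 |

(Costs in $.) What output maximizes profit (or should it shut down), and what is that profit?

x = 0 (shut down); profit = -$57

Tabulate TR − TC: x=0: -57; x=1: -73; x=2: -77; x=3: -81; x=4: -96; x=5: -136; x=6: -213; x=7: -339.
Profit is highest at x = 0. Equivalently, the lowest AVC in the table is 39/3 ≈ $13 at x = 3, and P = $5 falls below it — price never covers variable cost, so the firm shuts down and loses only its fixed cost.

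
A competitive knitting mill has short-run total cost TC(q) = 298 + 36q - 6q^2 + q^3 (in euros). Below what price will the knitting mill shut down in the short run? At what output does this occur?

The shutdown price is the minimum of AVC. VC = 36q - 6q^2 + q^3, so AVC = 36 - 6q + q^2.
At the minimum of AVC, MC = AVC. MC = 36 - 12q + 3q^2; setting MC = AVC gives 2q^2 - 6q = 0, so q = 3. min AVC = 27.
The firm shuts down for any P below €27.

€27 per unit, at q = 3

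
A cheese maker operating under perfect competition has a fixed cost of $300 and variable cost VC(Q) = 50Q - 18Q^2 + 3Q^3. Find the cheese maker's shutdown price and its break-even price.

Shutdown price = $23; break-even price = $95

AVC = 50 - 18Q + 3Q^2; minimized at Q = 3, giving min AVC = $23. That is the shutdown price.
ATC = 300/Q + 50 - 18Q + 3Q^2. Setting dATC/dQ = −300/Q^2 − 18 + 6Q = 0 gives Q = 5 (since 6·5^3 − 18·5^2 = 300).
min ATC = 300/5 + 50 − 18·5 + 3·5^2 = $95. That is the break-even price.
Between these two prices the firm operates at a loss; above $95 it earns a profit.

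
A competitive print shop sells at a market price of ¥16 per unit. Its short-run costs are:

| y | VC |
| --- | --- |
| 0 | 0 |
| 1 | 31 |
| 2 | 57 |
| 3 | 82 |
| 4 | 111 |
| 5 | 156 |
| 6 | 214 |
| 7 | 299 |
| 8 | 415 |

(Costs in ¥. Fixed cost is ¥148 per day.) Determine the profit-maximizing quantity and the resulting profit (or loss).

Profit at each row (π = 16y − TC): y=0: -148; y=1: -163; y=2: -173; y=3: -182; y=4: -195; y=5: -224; y=6: -266; y=7: -335; y=8: -435.
Profit is highest at y = 0. Equivalently, the lowest AVC in the table is 82/3 ≈ ¥27.33 at y = 3, and P = ¥16 falls below it — price never covers variable cost, so the firm shuts down and loses only its fixed cost.

y = 0 (shut down); profit = -¥148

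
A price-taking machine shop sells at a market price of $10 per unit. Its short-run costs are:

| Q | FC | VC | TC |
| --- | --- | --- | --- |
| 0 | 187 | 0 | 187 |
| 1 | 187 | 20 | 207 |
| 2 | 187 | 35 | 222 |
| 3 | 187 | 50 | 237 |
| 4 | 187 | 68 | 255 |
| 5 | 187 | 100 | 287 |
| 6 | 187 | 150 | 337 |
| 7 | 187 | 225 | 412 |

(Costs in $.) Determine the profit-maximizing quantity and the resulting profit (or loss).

Q = 0 (shut down); profit = -$187

Compute π = P·Q − TC at each output: Q=0: -187; Q=1: -197; Q=2: -202; Q=3: -207; Q=4: -215; Q=5: -237; Q=6: -277; Q=7: -342.
Profit is highest at Q = 0. Equivalently, the lowest AVC in the table is 50/3 ≈ $16.67 at Q = 3, and P = $10 falls below it — price never covers variable cost, so the firm shuts down and loses only its fixed cost.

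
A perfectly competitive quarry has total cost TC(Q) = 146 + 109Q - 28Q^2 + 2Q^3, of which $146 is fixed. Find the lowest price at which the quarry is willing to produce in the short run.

$11 per unit

Short-run supply begins at min AVC. From VC = 109Q - 28Q^2 + 2Q^3, AVC = 109 - 28Q + 2Q^2.
dAVC/dQ = -28 + 4Q = 0 gives Q = 7. min AVC = 109 - 28·7 + 2·7^2 = 11.
So the shutdown price is $11.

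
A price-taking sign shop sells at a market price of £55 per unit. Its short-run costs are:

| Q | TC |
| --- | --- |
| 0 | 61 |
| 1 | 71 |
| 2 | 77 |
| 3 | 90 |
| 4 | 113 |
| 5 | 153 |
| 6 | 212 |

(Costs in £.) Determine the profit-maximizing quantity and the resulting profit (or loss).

Q = 5; profit = £122

Tabulate TR − TC: Q=0: -61; Q=1: -16; Q=2: 33; Q=3: 75; Q=4: 107; Q=5: 122; Q=6: 118.
Profit is maximized at Q = 5. AVC there is 92/5 = £18.40 ≤ P, so producing beats shutting down (which would give -£61).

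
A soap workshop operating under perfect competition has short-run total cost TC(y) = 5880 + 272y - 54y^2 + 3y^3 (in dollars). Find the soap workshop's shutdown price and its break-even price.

AVC = 272 - 54y + 3y^2; minimized at y = 9, giving min AVC = $29. That is the shutdown price.
ATC = 5880/y + 272 - 54y + 3y^2. Setting dATC/dy = −5880/y^2 − 54 + 6y = 0 gives y = 14 (since 6·14^3 − 54·14^2 = 5880).
min ATC = 5880/14 + 272 − 54·14 + 3·14^2 = $524. That is the break-even price.
For $29 ≤ P < $524 the firm produces at a loss; below $29 it shuts down.

Shutdown price = $29; break-even price = $524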